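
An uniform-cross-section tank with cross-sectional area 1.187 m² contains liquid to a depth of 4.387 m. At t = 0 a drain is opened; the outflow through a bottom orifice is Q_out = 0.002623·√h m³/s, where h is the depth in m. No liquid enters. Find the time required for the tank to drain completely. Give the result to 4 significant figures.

1896 s

A dh/dt = −Q_out = −0.002623 √h.
This is separable: 2 d(√h)/dt = −0.002623/A, so √h = √h₀ − (0.002623/(2A)) t.
Set h = 0: 2√h₀ = (0.002623/A) t_empty ⇒ t_empty = 2A√h₀/0.002623.
t_empty = 2·1.187·√4.387/0.002623 = 2.37400·2.09452/0.002623 = 1895.69 s.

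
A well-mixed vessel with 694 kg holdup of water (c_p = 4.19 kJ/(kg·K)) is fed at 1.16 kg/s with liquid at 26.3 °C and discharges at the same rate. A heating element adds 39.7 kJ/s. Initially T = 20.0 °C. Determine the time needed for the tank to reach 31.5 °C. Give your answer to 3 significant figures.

948 s

Heat balance on the well-mixed liquid: M c_p dT/dt = ṁ c_p (T_in − T) + 39.7.
τ = M/ṁ = 598.28 s; T_ss = T_in + Q̇/(ṁ c_p) = 34.468 °C.
T(t) = T_ss + (T₀ − T_ss) e^(−t/τ). Set T = 31.5:
e^(−t/τ) = (31.5 − 34.468)/(20.0 − 34.468) = 0.20515
t = −598.28 · ln(0.20515) = 947.69 s.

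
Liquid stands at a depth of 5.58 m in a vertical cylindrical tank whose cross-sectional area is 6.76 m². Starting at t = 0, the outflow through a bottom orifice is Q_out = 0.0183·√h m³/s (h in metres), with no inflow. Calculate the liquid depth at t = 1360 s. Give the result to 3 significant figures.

With no inflow, A dh/dt = −0.0183 √h.
∫ h^(−1/2) dh = −(0.0183/A) ∫ dt, giving 2√h = 2√h₀ − (0.0183/A) t.
√h = √5.58 − 0.0183·1360/(2·6.76) = 2.3622 − 1.8408 = 0.52137.
h = 0.52137² = 0.27183 m.

0.272 m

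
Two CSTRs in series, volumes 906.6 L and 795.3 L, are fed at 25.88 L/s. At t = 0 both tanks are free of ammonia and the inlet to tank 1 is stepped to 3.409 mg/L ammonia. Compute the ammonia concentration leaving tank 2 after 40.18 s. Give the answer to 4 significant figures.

1.179 mg/L

Time constants: τᵢ = Vᵢ/Q for each well-mixed tank.
τ₁ = 906.6/25.88 = 35.0309 s; τ₂ = 795.3/25.88 = 30.7303 s.
Tank 1: C₁ = C_in(1 − e^(−t/τ₁)). Tank 2 (τ₁ ≠ τ₂): C₂ = C_in[1 − (τ₁ e^(−t/τ₁) − τ₂ e^(−t/τ₂))/(τ₁ − τ₂)].
At t = 40.18: e^(−t/τ₁) = 0.317592, e^(−t/τ₂) = 0.270494.
C₂ = 3.409·[1 − (35.0309·0.317592 − 30.7303·0.270494)/(4.30062)] = 3.409·0.345866 = 1.17906 mg/L.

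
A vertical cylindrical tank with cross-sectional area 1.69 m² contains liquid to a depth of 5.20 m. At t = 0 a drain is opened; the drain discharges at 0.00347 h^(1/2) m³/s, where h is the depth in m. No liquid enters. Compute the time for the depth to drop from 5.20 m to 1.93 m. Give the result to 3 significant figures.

With no inflow, A dh/dt = −0.00347 √h.
Separate and integrate: 2(√h − √h₀) = −(0.00347/A) t.
t = 2A(√h₀ − √h)/0.00347 = 2·1.69·(√5.20 − √1.93)/0.00347
  = 3.3800 × (2.2804 − 1.3892) / 0.00347 = 867.99 s.

868 s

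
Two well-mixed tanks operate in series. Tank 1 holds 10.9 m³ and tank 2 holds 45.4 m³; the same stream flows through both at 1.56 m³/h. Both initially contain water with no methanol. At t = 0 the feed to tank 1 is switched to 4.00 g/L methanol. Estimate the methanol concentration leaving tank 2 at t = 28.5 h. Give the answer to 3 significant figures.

Species balance on tank i: dCᵢ/dt = (Cᵢ₋₁ − Cᵢ)/τᵢ with τᵢ = Vᵢ/Q.
τ₁ = 10.9/1.56 = 6.9872 h; τ₂ = 45.4/1.56 = 29.103 h.
Tank 1: C₁ = C_in(1 − e^(−t/τ₁)). Tank 2 (τ₁ ≠ τ₂): C₂ = C_in[1 − (τ₁ e^(−t/τ₁) − τ₂ e^(−t/τ₂))/(τ₁ − τ₂)].
At t = 28.5: e^(−t/τ₁) = 0.016926, e^(−t/τ₂) = 0.37558.
C₂ = 4.00·[1 − (6.9872·0.016926 − 29.103·0.37558)/(-22.115)] = 4.00·0.51111 = 2.0444 g/L.

2.04 g/L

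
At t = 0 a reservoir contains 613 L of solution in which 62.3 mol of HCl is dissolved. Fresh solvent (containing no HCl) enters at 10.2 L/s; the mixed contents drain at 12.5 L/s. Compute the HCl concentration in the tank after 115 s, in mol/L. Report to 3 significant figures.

Total volume: dV/dt = Q_in − Q_out = -2.3000 L/s, so V(t) = 613 − 2.3000 t and V(115) = 348.50 L.
Solute balance: dm/dt = 0 − Q_out C = −Q_out m/V(t).
Separate: dm/m = −Q_out dt/V(t) ⇒ ln(m/m₀) = −(Q_out/(Q_in−Q_out)) ln(V/V₀).
m = m₀ (V₀/V)^(Q_out/(Q_in−Q_out)) = 62.3 × (613/348.50)^(-5.4348) = 2.8944 mol.
C = m/V = 2.8944/348.50 = 0.0083054 mol/L.

0.00831 mol/L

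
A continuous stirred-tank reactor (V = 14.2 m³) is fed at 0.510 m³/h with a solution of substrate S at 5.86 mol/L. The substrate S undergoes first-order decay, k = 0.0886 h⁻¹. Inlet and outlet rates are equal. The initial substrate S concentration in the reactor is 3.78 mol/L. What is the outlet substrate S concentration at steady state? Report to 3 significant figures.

1.69 mol/L

Species balance: V dC/dt = Q C_in − Q C − k V C.
At steady state: 0 = Q C_in − (Q + kV) C_ss, so C_ss = Q C_in/(Q + kV).
C_ss = 0.510·5.86/(0.510 + 0.0886·14.2) = 2.9886/1.7681 = 1.6903 mol/L.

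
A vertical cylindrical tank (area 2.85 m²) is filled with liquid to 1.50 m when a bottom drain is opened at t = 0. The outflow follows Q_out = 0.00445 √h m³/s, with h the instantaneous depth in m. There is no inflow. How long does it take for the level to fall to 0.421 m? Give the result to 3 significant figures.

Accumulation of liquid (constant cross-section A): A dh/dt = −0.00445 √h.
This is separable: 2 d(√h)/dt = −0.00445/A, so √h = √h₀ − (0.00445/(2A)) t.
t = 2A(√h₀ − √h)/0.00445 = 2·2.85·(√1.50 − √0.421)/0.00445
  = 5.7000 × (1.2247 − 0.64885) / 0.00445 = 737.67 s.

738 s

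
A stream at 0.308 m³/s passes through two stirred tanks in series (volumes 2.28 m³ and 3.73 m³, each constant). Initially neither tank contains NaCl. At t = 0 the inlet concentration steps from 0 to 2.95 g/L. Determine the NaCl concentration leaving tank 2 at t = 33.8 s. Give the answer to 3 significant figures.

Each tank obeys Vᵢ dCᵢ/dt = Q(Cᵢ₋₁ − Cᵢ), so τᵢ = Vᵢ/Q.
τ₁ = 2.28/0.308 = 7.4026 s; τ₂ = 3.73/0.308 = 12.110 s.
Solving the cascade with C₁(0)=C₂(0)=0 gives C₂(t) = C_in[1 − (τ₁ e^(−t/τ₁) − τ₂ e^(−t/τ₂))/(τ₁ − τ₂)].
At t = 33.8: e^(−t/τ₁) = 0.010400, e^(−t/τ₂) = 0.061360.
C₂ = 2.95·[1 − (7.4026·0.010400 − 12.110·0.061360)/(-4.7078)] = 2.95·0.85851 = 2.5326 g/L.

2.53 g/L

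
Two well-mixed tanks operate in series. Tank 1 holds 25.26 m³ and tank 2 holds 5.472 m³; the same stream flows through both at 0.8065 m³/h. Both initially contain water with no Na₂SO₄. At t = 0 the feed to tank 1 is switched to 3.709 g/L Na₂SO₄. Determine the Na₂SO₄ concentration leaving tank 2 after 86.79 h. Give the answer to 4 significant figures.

3.413 g/L

Time constants: τᵢ = Vᵢ/Q for each well-mixed tank.
τ₁ = 25.26/0.8065 = 31.3205 h; τ₂ = 5.472/0.8065 = 6.78487 h.
Solving the cascade with C₁(0)=C₂(0)=0 gives C₂(t) = C_in[1 − (τ₁ e^(−t/τ₁) − τ₂ e^(−t/τ₂))/(τ₁ − τ₂)].
At t = 86.79: e^(−t/τ₁) = 0.0625977, e^(−t/τ₂) = 2.78381e-06.
C₂ = 3.709·[1 − (31.3205·0.0625977 − 6.78487·2.78381e-06)/(24.5356)] = 3.709·0.920093 = 3.41262 g/L.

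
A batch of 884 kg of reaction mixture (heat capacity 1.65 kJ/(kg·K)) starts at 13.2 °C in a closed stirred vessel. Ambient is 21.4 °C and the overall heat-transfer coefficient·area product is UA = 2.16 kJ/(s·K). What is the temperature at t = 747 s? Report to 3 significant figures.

First-law balance (no shaft work): M c_p dT/dt = −UA(T − T_amb).
dT/dt = (T_ss − T)/τ with T_ss = T_amb = 21.400 °C, τ = M c_p/UA = 884·1.65/2.16 = 675.28 s.
Integrating: T(t) = T_ss + (T₀ − T_ss) e^(−t/τ).
T(747) = 21.400 + (-8.2000)·0.33081 = 18.687 °C.

18.7 °C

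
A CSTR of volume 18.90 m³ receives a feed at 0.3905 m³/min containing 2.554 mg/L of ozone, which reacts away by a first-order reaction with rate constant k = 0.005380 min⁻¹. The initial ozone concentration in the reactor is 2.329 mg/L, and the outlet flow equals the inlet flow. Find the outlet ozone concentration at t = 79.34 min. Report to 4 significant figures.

Species balance: V dC/dt = Q C_in − Q C − k V C.
This is linear with rate a = Q/V + k = 0.0260414 min⁻¹.
C_ss = Q C_in/(Q + kV) = 2.02636 mg/L; C(t) = C_ss + (C₀ − C_ss) e^(−a t).
C(79.34) = 2.02636 + (0.302642)·e^(−0.0260414·79.34) = 2.02636 + (0.302642)·0.126676 = 2.06470 mg/L.

2.065 mg/L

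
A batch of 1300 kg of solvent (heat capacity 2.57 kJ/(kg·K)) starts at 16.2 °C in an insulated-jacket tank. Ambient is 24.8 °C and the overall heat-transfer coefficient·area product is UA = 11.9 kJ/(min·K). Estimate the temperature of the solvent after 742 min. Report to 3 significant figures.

24.2 °C

First-law balance (no shaft work): M c_p dT/dt = −UA(T − T_amb).
dT/dt = (T_ss − T)/τ with T_ss = T_amb = 24.800 °C, τ = M c_p/UA = 1300·2.57/11.9 = 280.76 min.
Solution: T(t) = T_ss + (T₀ − T_ss) e^(−t/τ).
T(742) = 24.800 + (-8.6000)·0.071157 = 24.188 °C.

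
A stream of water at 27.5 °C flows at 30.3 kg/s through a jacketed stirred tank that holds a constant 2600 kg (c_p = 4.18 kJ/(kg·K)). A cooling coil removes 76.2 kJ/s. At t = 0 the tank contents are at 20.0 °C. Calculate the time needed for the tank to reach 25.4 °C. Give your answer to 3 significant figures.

131 s

Heat balance on the well-mixed liquid: M c_p dT/dt = ṁ c_p (T_in − T) − 76.2.
τ = M/ṁ = 85.809 s; T_ss = T_in − Q̇/(ṁ c_p) = 26.898 °C.
T(t) = T_ss + (T₀ − T_ss) e^(−t/τ). Set T = 25.4:
e^(−t/τ) = (25.4 − 26.898)/(20.0 − 26.898) = 0.21721
t = −85.809 · ln(0.21721) = 131.02 s.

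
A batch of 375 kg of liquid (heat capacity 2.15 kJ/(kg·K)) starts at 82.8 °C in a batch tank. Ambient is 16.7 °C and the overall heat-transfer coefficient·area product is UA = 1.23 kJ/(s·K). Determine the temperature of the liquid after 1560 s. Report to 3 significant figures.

22.8 °C

Heat balance on the well-mixed liquid: M c_p dT/dt = −UA(T − T_amb).
dT/dt = (T_ss − T)/τ with T_ss = T_amb = 16.700 °C, τ = M c_p/UA = 375·2.15/1.23 = 655.49 s.
This is linear first-order; T(t) = T_ss + (T₀ − T_ss) e^(−t/τ).
T(1560) = 16.700 + (66.100)·0.092559 = 22.818 °C.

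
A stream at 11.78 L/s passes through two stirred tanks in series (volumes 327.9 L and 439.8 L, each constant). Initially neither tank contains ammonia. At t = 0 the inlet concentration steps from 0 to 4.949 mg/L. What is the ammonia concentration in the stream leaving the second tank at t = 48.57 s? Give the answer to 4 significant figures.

2.186 mg/L

Species balance on tank i: dCᵢ/dt = (Cᵢ₋₁ − Cᵢ)/τᵢ with τᵢ = Vᵢ/Q.
τ₁ = 327.9/11.78 = 27.8353 s; τ₂ = 439.8/11.78 = 37.3345 s.
Tank 1: C₁ = C_in(1 − e^(−t/τ₁)). Tank 2 (τ₁ ≠ τ₂): C₂ = C_in[1 − (τ₁ e^(−t/τ₁) − τ₂ e^(−t/τ₂))/(τ₁ − τ₂)].
At t = 48.57: e^(−t/τ₁) = 0.174661, e^(−t/τ₂) = 0.272275.
C₂ = 4.949·[1 − (27.8353·0.174661 − 37.3345·0.272275)/(-9.49915)] = 4.949·0.441689 = 2.18592 mg/L.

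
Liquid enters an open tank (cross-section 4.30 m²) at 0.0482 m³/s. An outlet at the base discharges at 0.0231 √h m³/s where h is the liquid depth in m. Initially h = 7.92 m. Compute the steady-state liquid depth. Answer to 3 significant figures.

A dh/dt = Q_in − 0.0231 √h. Steady state requires inflow = outflow:
Q_in = 0.0231 √h_ss ⇒ √h_ss = 0.0482/0.0231 = 2.0866.
h_ss = 2.0866² = 4.3538 m. (Since h₀ = 7.92 m > h_ss, the level will fall toward this value.)

4.35 m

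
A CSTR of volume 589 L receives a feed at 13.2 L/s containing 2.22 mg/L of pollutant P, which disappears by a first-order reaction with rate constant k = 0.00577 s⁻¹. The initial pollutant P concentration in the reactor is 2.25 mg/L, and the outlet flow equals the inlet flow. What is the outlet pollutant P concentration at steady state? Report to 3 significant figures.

Species balance: V dC/dt = Q C_in − Q C − k V C.
Steady state (dC/dt = 0): C_ss = Q C_in/(Q + kV) = C_in/(1 + kV/Q).
C_ss = 13.2·2.22/(13.2 + 0.00577·589) = 29.304/16.599 = 1.7655 mg/L.

1.77 mg/L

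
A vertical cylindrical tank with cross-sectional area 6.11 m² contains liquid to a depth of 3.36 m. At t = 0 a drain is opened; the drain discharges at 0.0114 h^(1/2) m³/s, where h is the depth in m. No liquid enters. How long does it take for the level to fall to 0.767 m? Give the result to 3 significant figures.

1030 s

Unsteady balance on liquid volume: A dh/dt = −0.0114 √h.
This is separable: 2 d(√h)/dt = −0.0114/A, so √h = √h₀ − (0.0114/(2A)) t.
t = 2A(√h₀ − √h)/0.0114 = 2·6.11·(√3.36 − √0.767)/0.0114
  = 12.220 × (1.8330 − 0.87579) / 0.0114 = 1026.1 s.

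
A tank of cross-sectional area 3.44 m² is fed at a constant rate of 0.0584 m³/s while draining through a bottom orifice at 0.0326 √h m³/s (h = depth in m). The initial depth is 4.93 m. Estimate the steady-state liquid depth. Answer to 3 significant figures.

3.21 m

Volume balance on the tank: A dh/dt = Q_in − 0.0326 √h. At steady state dh/dt = 0:
Q_in = 0.0326 √h_ss ⇒ √h_ss = 0.0584/0.0326 = 1.7914.
h_ss = 1.7914² = 3.2092 m. (Since h₀ = 4.93 m > h_ss, the level will fall toward this value.)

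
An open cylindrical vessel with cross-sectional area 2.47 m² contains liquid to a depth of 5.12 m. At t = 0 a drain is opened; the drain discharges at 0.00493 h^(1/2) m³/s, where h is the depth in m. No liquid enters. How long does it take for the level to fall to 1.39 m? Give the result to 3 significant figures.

1090 s

A dh/dt = −Q_out = −0.00493 √h.
Separate and integrate: 2(√h − √h₀) = −(0.00493/A) t.
t = 2A(√h₀ − √h)/0.00493 = 2·2.47·(√5.12 − √1.39)/0.00493
  = 4.9400 × (2.2627 − 1.1790) / 0.00493 = 1086.0 s.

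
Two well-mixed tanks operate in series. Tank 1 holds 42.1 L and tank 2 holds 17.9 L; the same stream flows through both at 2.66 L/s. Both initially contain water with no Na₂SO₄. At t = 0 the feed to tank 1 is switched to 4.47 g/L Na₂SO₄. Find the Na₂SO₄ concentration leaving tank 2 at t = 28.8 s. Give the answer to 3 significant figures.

3.26 g/L

Species balance on tank i: dCᵢ/dt = (Cᵢ₋₁ − Cᵢ)/τᵢ with τᵢ = Vᵢ/Q.
τ₁ = 42.1/2.66 = 15.827 s; τ₂ = 17.9/2.66 = 6.7293 s.
Tank 1: C₁ = C_in(1 − e^(−t/τ₁)). Tank 2 (τ₁ ≠ τ₂): C₂ = C_in[1 − (τ₁ e^(−t/τ₁) − τ₂ e^(−t/τ₂))/(τ₁ − τ₂)].
At t = 28.8: e^(−t/τ₁) = 0.16208, e^(−t/τ₂) = 0.013846.
C₂ = 4.47·[1 − (15.827·0.16208 − 6.7293·0.013846)/(9.0977)] = 4.47·0.72828 = 3.2554 g/L.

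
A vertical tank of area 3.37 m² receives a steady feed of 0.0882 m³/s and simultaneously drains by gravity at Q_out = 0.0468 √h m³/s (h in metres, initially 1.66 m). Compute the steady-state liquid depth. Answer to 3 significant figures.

3.55 m

A dh/dt = Q_in − 0.0468 √h. Steady state requires inflow = outflow:
Q_in = 0.0468 √h_ss ⇒ √h_ss = 0.0882/0.0468 = 1.8846.
h_ss = 1.8846² = 3.5518 m. (Since h₀ = 1.66 m < h_ss, the level will rise toward this value.)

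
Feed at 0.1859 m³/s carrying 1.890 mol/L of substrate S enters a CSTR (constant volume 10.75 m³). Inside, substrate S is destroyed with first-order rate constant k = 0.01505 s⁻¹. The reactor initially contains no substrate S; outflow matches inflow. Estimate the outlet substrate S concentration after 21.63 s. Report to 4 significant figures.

Accumulation = in − out − consumed: V dC/dt = Q C_in − Q C − k V C.
dC/dt = (Q/V) C_in − (Q/V + k) C; effective rate a = Q/V + k = 0.0172930 + 0.01505 = 0.0323430 s⁻¹.
C_ss = Q C_in/(Q + kV) = 1.01054 mol/L; C(t) = C_ss + (C₀ − C_ss) e^(−a t).
C(21.63) = 1.01054 + (-1.01054)·e^(−0.0323430·21.63) = 1.01054 + (-1.01054)·0.496794 = 0.508508 mol/L.

0.5085 mol/L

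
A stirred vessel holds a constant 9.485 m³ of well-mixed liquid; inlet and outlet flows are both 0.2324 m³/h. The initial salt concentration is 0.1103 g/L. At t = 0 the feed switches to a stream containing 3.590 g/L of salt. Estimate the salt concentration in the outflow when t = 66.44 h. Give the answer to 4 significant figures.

2.907 g/L

Mass balance on the solute (V constant): V dC/dt = Q(C_in − C).
Time constant τ = V/Q = 9.485/0.2324 = 40.8133 h.
Solution: C(t) = C_in + (C₀ − C_in) e^(−t/τ).
C(66.44) = 3.590 + (0.1103 − 3.590)·e^(−66.44/40.8133) = 3.590 + (-3.47970)·0.196341 = 2.90679 g/L.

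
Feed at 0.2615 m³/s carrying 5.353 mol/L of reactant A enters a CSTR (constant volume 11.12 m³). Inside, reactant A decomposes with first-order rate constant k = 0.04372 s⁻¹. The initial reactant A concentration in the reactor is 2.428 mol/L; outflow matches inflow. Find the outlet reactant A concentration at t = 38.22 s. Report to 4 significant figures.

Accumulation = in − out − consumed: V dC/dt = Q C_in − Q C − k V C.
dC/dt = (Q/V) C_in − (Q/V + k) C; effective rate a = Q/V + k = 0.0235162 + 0.04372 = 0.0672362 s⁻¹.
C_ss = Q C_in/(Q + kV) = 1.87224 mol/L; C(t) = C_ss + (C₀ − C_ss) e^(−a t).
C(38.22) = 1.87224 + (0.555762)·e^(−0.0672362·38.22) = 1.87224 + (0.555762)·0.0765534 = 1.91478 mol/L.

1.915 mol/L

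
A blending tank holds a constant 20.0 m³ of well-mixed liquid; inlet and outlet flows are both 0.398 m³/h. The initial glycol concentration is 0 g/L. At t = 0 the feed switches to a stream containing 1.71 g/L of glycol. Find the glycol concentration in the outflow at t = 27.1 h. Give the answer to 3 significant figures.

Mass balance on the solute (V constant): V dC/dt = Q(C_in − C).
Time constant τ = V/Q = 20.0/0.398 = 50.251 h.
C approaches C_in exponentially: C(t) = C_in + (C₀ − C_in) e^(−t/τ).
C(27.1) = 1.71 + (0 − 1.71)·e^(−27.1/50.251) = 1.71 + (-1.7100)·0.58316 = 0.71279 g/L.

0.713 g/L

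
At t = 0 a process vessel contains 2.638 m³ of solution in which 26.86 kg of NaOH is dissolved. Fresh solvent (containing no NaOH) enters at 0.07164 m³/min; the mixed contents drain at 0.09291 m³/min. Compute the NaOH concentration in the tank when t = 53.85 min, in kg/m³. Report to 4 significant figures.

1.496 kg/m³

Total volume: dV/dt = Q_in − Q_out = -0.0212700 m³/min, so V(t) = 2.638 − 0.0212700 t and V(53.85) = 1.49261 m³.
No NaOH enters, so dm/dt = −Q_out · (m/V).
dm/m = −Q_out dt/(V₀ − 0.0212700 t); integrating gives ln(m/m₀) = −(Q_out/(Q_in−Q_out)) ln(V/V₀).
m = m₀ (V₀/V)^(Q_out/(Q_in−Q_out)) = 26.86 × (2.638/1.49261)^(-4.36812) = 2.23226 kg.
C = m/V = 2.23226/1.49261 = 1.49554 kg/m³.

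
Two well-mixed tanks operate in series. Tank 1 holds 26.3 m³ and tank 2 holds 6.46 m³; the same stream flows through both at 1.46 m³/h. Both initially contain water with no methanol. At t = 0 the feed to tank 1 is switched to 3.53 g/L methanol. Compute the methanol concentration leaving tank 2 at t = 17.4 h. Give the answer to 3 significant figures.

1.77 g/L

Time constants: τᵢ = Vᵢ/Q for each well-mixed tank.
τ₁ = 26.3/1.46 = 18.014 h; τ₂ = 6.46/1.46 = 4.4247 h.
Tank 1: C₁ = C_in(1 − e^(−t/τ₁)). Tank 2 (τ₁ ≠ τ₂): C₂ = C_in[1 − (τ₁ e^(−t/τ₁) − τ₂ e^(−t/τ₂))/(τ₁ − τ₂)].
At t = 17.4: e^(−t/τ₁) = 0.38063, e^(−t/τ₂) = 0.019594.
C₂ = 3.53·[1 − (18.014·0.38063 − 4.4247·0.019594)/(13.589)] = 3.53·0.50182 = 1.7714 g/L.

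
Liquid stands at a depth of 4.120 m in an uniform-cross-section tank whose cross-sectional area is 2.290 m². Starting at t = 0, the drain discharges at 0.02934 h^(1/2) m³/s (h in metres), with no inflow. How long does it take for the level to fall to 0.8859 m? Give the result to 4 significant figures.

169.9 s

With no inflow, A dh/dt = −0.02934 √h.
This is separable: 2 d(√h)/dt = −0.02934/A, so √h = √h₀ − (0.02934/(2A)) t.
t = 2A(√h₀ − √h)/0.02934 = 2·2.290·(√4.120 − √0.8859)/0.02934
  = 4.58000 × (2.02978 − 0.941223) / 0.02934 = 169.925 s.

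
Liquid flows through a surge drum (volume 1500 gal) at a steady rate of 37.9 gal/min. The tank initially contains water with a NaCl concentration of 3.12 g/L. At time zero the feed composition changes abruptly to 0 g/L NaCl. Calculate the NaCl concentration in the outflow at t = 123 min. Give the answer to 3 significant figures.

Mass balance on the solute (V constant): V dC/dt = Q(C_in − C).
Rewrite as dC/dt + C/τ = C_in/τ, τ = V/Q = 39.578 min.
Solution: C(t) = C_in + (C₀ − C_in) e^(−t/τ).
C(123) = 0 + (3.12 − 0)·e^(−123/39.578) = 0 + (3.1200)·0.044699 = 0.13946 g/L.

0.139 g/L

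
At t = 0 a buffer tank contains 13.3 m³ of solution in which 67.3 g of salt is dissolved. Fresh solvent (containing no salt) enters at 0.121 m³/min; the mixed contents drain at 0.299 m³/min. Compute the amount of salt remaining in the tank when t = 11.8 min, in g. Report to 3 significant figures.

50.4 g

Total volume: dV/dt = Q_in − Q_out = -0.17800 m³/min, so V(t) = 13.3 − 0.17800 t and V(11.8) = 11.200 m³.
Species balance (pure solvent in): dm/dt = −Q_out · m/V(t).
Separate: dm/m = −Q_out dt/V(t) ⇒ ln(m/m₀) = −(Q_out/(Q_in−Q_out)) ln(V/V₀).
m = m₀ (V₀/V)^(Q_out/(Q_in−Q_out)) = 67.3 × (13.3/11.200)^(-1.6798) = 50.422 g.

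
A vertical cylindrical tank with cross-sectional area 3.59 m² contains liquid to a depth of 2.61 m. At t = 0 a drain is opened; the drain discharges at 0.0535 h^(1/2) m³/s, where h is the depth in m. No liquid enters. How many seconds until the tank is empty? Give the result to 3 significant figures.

217 s

A dh/dt = −Q_out = −0.0535 √h.
Separate and integrate: 2(√h − √h₀) = −(0.0535/A) t.
Set h = 0: 2√h₀ = (0.0535/A) t_empty ⇒ t_empty = 2A√h₀/0.0535.
t_empty = 2·3.59·√2.61/0.0535 = 7.1800·1.6155/0.0535 = 216.82 s.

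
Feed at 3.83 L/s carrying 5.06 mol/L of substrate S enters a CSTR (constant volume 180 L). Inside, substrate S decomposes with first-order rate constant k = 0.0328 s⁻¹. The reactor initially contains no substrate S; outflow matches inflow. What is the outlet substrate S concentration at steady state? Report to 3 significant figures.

1.99 mol/L

Accumulation = in − out − consumed: V dC/dt = Q C_in − Q C − k V C.
At steady state: 0 = Q C_in − (Q + kV) C_ss, so C_ss = Q C_in/(Q + kV).
C_ss = 3.83·5.06/(3.83 + 0.0328·180) = 19.380/9.7340 = 1.9909 mol/L.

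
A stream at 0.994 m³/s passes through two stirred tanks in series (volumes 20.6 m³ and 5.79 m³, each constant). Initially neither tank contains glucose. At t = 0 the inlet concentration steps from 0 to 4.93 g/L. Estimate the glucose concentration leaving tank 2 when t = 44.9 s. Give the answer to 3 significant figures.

Time constants: τᵢ = Vᵢ/Q for each well-mixed tank.
τ₁ = 20.6/0.994 = 20.724 s; τ₂ = 5.79/0.994 = 5.8249 s.
Tank 1: C₁ = C_in(1 − e^(−t/τ₁)). Tank 2 (τ₁ ≠ τ₂): C₂ = C_in[1 − (τ₁ e^(−t/τ₁) − τ₂ e^(−t/τ₂))/(τ₁ − τ₂)].
At t = 44.9: e^(−t/τ₁) = 0.11457, e^(−t/τ₂) = 0.00044912.
C₂ = 4.93·[1 − (20.724·0.11457 − 5.8249·0.00044912)/(14.899)] = 4.93·0.84081 = 4.1452 g/L.

4.15 g/L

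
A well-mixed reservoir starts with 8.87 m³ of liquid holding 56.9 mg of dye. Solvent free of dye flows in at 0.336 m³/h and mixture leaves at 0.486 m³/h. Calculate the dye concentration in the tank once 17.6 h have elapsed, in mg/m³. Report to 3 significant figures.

Total volume: dV/dt = Q_in − Q_out = -0.15000 m³/h, so V(t) = 8.87 − 0.15000 t and V(17.6) = 6.2300 m³.
Solute balance: dm/dt = 0 − Q_out C = −Q_out m/V(t).
dm/m = −Q_out dt/(V₀ − 0.15000 t); integrating gives ln(m/m₀) = −(Q_out/(Q_in−Q_out)) ln(V/V₀).
m = m₀ (V₀/V)^(Q_out/(Q_in−Q_out)) = 56.9 × (8.87/6.2300)^(-3.2400) = 18.113 mg.
C = m/V = 18.113/6.2300 = 2.9073 mg/m³.

2.91 mg/m³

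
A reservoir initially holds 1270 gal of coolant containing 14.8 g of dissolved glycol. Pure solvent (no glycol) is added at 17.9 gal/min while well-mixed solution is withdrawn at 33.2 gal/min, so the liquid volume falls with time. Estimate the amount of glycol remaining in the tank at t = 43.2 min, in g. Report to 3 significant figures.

3.00 g

Let m(t) be the amount of glycol. Volume: V(t) = V₀ + (Q_in − Q_out) t = 1270 − 15.300 t; V(43.2) = 609.04 gal.
No glycol enters, so dm/dt = −Q_out · (m/V).
Separate: dm/m = −Q_out dt/V(t) ⇒ ln(m/m₀) = −(Q_out/(Q_in−Q_out)) ln(V/V₀).
m = m₀ (V₀/V)^(Q_out/(Q_in−Q_out)) = 14.8 × (1270/609.04)^(-2.1699) = 3.0041 g.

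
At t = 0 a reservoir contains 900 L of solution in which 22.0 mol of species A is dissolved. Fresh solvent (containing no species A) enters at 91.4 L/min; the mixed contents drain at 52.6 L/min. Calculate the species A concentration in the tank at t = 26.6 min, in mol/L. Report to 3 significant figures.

0.00404 mol/L

Let m(t) be the amount of species A. Volume: V(t) = V₀ + (Q_in − Q_out) t = 900 + 38.800 t; V(26.6) = 1932.1 L.
No species A enters, so dm/dt = −Q_out · (m/V).
dm/m = −Q_out dt/(V₀ + 38.800 t); integrating gives ln(m/m₀) = −(Q_out/(Q_in−Q_out)) ln(V/V₀).
m = m₀ (V₀/V)^(Q_out/(Q_in−Q_out)) = 22.0 × (900/1932.1)^(1.3557) = 7.8097 mol.
C = m/V = 7.8097/1932.1 = 0.0040421 mol/L.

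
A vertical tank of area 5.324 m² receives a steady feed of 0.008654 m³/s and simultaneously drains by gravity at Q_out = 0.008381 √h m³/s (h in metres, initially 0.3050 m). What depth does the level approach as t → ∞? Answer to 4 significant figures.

1.066 m

Accumulation of liquid (constant cross-section A): A dh/dt = Q_in − 0.008381 √h. At steady state dh/dt = 0:
Q_in = 0.008381 √h_ss ⇒ √h_ss = 0.008654/0.008381 = 1.03257.
h_ss = 1.03257² = 1.06621 m. (Since h₀ = 0.3050 m < h_ss, the level will rise toward this value.)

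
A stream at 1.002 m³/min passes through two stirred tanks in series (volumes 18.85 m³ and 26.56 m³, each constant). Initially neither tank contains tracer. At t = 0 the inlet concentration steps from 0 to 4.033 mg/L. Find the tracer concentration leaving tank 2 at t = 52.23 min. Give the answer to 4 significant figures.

Species balance on tank i: dCᵢ/dt = (Cᵢ₋₁ − Cᵢ)/τᵢ with τᵢ = Vᵢ/Q.
τ₁ = 18.85/1.002 = 18.8124 min; τ₂ = 26.56/1.002 = 26.5070 min.
Tank 1: C₁ = C_in(1 − e^(−t/τ₁)). Tank 2 (τ₁ ≠ τ₂): C₂ = C_in[1 − (τ₁ e^(−t/τ₁) − τ₂ e^(−t/τ₂))/(τ₁ − τ₂)].
At t = 52.23: e^(−t/τ₁) = 0.0622645, e^(−t/τ₂) = 0.139398.
C₂ = 4.033·[1 − (18.8124·0.0622645 − 26.5070·0.139398)/(-7.69461)] = 4.033·0.672021 = 2.71026 mg/L.

2.710 mg/L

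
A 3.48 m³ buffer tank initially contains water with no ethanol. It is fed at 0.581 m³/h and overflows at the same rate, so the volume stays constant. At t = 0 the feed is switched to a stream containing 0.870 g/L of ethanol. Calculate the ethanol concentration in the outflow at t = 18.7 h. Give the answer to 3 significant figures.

Species balance on the tank: V dC/dt = Q(C_in − C).
So dC/dt = (C_in − C)/τ with τ = V/Q = 3.48/0.581 = 5.9897 h.
Integrating: C(t) = C_in + (C₀ − C_in) e^(−t/τ).
C(18.7) = 0.870 + (0 − 0.870)·e^(−18.7/5.9897) = 0.870 + (-0.87000)·0.044067 = 0.83166 g/L.

0.832 g/L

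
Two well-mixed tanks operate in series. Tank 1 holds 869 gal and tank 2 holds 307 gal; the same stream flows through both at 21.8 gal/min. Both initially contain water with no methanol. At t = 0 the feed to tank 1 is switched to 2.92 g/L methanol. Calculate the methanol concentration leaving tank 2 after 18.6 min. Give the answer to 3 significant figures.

0.514 g/L

Species balance on tank i: dCᵢ/dt = (Cᵢ₋₁ − Cᵢ)/τᵢ with τᵢ = Vᵢ/Q.
τ₁ = 869/21.8 = 39.862 min; τ₂ = 307/21.8 = 14.083 min.
Solving the cascade with C₁(0)=C₂(0)=0 gives C₂(t) = C_in[1 − (τ₁ e^(−t/τ₁) − τ₂ e^(−t/τ₂))/(τ₁ − τ₂)].
At t = 18.6: e^(−t/τ₁) = 0.62713, e^(−t/τ₂) = 0.26693.
C₂ = 2.92·[1 − (39.862·0.62713 − 14.083·0.26693)/(25.780)] = 2.92·0.17611 = 0.51423 g/L.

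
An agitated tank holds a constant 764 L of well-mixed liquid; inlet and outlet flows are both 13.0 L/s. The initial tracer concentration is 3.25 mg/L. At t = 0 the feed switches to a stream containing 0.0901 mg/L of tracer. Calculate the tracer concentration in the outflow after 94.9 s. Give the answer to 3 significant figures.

0.719 mg/L

Accumulation = in − out for the solute gives V dC/dt = Q(C_in − C).
Rewrite as dC/dt + C/τ = C_in/τ, τ = V/Q = 58.769 s.
Integrating: C(t) = C_in + (C₀ − C_in) e^(−t/τ).
C(94.9) = 0.0901 + (3.25 − 0.0901)·e^(−94.9/58.769) = 0.0901 + (3.1599)·0.19893 = 0.71871 mg/L.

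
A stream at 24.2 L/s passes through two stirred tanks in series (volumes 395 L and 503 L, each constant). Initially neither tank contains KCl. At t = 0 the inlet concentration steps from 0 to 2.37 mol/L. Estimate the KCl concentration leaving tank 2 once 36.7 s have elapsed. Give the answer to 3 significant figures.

1.40 mol/L

Species balance on tank i: dCᵢ/dt = (Cᵢ₋₁ − Cᵢ)/τᵢ with τᵢ = Vᵢ/Q.
τ₁ = 395/24.2 = 16.322 s; τ₂ = 503/24.2 = 20.785 s.
Solving the cascade with C₁(0)=C₂(0)=0 gives C₂(t) = C_in[1 − (τ₁ e^(−t/τ₁) − τ₂ e^(−t/τ₂))/(τ₁ − τ₂)].
At t = 36.7: e^(−t/τ₁) = 0.10556, e^(−t/τ₂) = 0.17107.
C₂ = 2.37·[1 − (16.322·0.10556 − 20.785·0.17107)/(-4.4628)] = 2.37·0.58934 = 1.3967 mol/L.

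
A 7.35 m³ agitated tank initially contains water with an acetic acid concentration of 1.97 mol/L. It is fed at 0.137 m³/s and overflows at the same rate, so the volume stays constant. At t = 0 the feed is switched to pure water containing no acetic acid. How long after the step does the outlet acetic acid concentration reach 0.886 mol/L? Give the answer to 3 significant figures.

42.9 s

Mass balance on the solute (V constant): V dC/dt = Q(C_in − C), so τ = V/Q = 53.650 s.
C(t) = C_in + (C₀ − C_in) e^(−t/τ). Set C = 0.886 and solve for t:
e^(−t/τ) = (C − C_in)/(C₀ − C_in) = (0.886 − 0)/(1.97 − 0) = 0.44975
t = −τ ln(…) = 53.650 × 0.79907 = 42.870 s.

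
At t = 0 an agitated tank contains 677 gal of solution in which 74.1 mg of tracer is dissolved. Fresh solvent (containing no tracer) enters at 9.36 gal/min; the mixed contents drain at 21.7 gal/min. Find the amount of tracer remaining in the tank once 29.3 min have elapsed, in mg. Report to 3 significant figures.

19.3 mg

Let m(t) be the amount of tracer. Volume: V(t) = V₀ + (Q_in − Q_out) t = 677 − 12.340 t; V(29.3) = 315.44 gal.
No tracer enters, so dm/dt = −Q_out · (m/V).
dm/m = −Q_out dt/(V₀ − 12.340 t); integrating gives ln(m/m₀) = −(Q_out/(Q_in−Q_out)) ln(V/V₀).
m = m₀ (V₀/V)^(Q_out/(Q_in−Q_out)) = 74.1 × (677/315.44)^(-1.7585) = 19.345 mg.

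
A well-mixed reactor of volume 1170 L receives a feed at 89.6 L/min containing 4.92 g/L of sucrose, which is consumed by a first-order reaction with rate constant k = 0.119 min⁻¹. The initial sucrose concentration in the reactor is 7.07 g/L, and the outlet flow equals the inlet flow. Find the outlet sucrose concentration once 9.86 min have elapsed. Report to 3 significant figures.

Accumulation = in − out − consumed: V dC/dt = Q C_in − Q C − k V C.
dC/dt = (Q/V) C_in − (Q/V + k) C; effective rate a = Q/V + k = 0.076581 + 0.119 = 0.19558 min⁻¹.
C_ss = Q C_in/(Q + kV) = 1.9265 g/L; C(t) = C_ss + (C₀ − C_ss) e^(−a t).
C(9.86) = 1.9265 + (5.1435)·e^(−0.19558·9.86) = 1.9265 + (5.1435)·0.14538 = 2.6742 g/L.

2.67 g/L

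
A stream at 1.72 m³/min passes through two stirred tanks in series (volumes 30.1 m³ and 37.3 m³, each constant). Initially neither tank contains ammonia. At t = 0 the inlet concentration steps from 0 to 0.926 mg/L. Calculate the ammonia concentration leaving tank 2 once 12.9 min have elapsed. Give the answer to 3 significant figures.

0.132 mg/L

Each tank obeys Vᵢ dCᵢ/dt = Q(Cᵢ₋₁ − Cᵢ), so τᵢ = Vᵢ/Q.
τ₁ = 30.1/1.72 = 17.500 min; τ₂ = 37.3/1.72 = 21.686 min.
Solving the cascade with C₁(0)=C₂(0)=0 gives C₂(t) = C_in[1 − (τ₁ e^(−t/τ₁) − τ₂ e^(−t/τ₂))/(τ₁ − τ₂)].
At t = 12.9: e^(−t/τ₁) = 0.47848, e^(−t/τ₂) = 0.55164.
C₂ = 0.926·[1 − (17.500·0.47848 − 21.686·0.55164)/(-4.1860)] = 0.926·0.14249 = 0.13194 mg/L.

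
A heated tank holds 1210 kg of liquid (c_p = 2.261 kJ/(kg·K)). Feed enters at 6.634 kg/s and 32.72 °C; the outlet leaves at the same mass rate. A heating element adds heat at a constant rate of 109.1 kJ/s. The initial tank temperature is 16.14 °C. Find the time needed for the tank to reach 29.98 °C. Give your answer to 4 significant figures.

158.3 s

Energy balance: M c_p dT/dt = ṁ c_p (T_in − T) + 109.1.
τ = M/ṁ = 182.394 s; T_ss = T_in + Q̇/(ṁ c_p) = 39.9936 °C.
T(t) = T_ss + (T₀ − T_ss) e^(−t/τ). Set T = 29.98:
e^(−t/τ) = (29.98 − 39.9936)/(16.14 − 39.9936) = 0.419794
t = −182.394 · ln(0.419794) = 158.316 s.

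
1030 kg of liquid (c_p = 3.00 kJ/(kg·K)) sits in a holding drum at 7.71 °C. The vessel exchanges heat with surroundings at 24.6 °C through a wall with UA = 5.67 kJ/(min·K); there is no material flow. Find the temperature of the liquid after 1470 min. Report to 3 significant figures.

23.5 °C

Energy balance: M c_p dT/dt = −UA(T − T_amb).
dT/dt = (T_ss − T)/τ with T_ss = T_amb = 24.600 °C, τ = M c_p/UA = 1030·3.00/5.67 = 544.97 min.
Integrating: T(t) = T_ss + (T₀ − T_ss) e^(−t/τ).
T(1470) = 24.600 + (-16.890)·0.067382 = 23.462 °C.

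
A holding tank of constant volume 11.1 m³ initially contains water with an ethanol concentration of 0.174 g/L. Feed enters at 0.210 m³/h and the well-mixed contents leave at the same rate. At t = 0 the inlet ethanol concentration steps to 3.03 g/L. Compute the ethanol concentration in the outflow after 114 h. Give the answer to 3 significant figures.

Species balance on the tank: V dC/dt = Q(C_in − C).
Time constant τ = V/Q = 11.1/0.210 = 52.857 h.
C approaches C_in exponentially: C(t) = C_in + (C₀ − C_in) e^(−t/τ).
C(114) = 3.03 + (0.174 − 3.03)·e^(−114/52.857) = 3.03 + (-2.8560)·0.11570 = 2.6996 g/L.

2.70 g/L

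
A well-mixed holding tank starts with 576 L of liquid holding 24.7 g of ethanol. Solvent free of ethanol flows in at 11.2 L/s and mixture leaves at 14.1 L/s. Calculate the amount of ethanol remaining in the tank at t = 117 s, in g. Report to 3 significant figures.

Total volume: dV/dt = Q_in − Q_out = -2.9000 L/s, so V(t) = 576 − 2.9000 t and V(117) = 236.70 L.
Solute balance: dm/dt = 0 − Q_out C = −Q_out m/V(t).
Separate: dm/m = −Q_out dt/V(t) ⇒ ln(m/m₀) = −(Q_out/(Q_in−Q_out)) ln(V/V₀).
m = m₀ (V₀/V)^(Q_out/(Q_in−Q_out)) = 24.7 × (576/236.70)^(-4.8621) = 0.32723 g.

0.327 g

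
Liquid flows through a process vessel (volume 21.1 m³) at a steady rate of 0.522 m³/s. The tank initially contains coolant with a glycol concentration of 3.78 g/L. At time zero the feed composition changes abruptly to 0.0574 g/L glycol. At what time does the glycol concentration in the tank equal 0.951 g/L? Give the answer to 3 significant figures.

Transient balance on the dissolved component: V dC/dt = Q(C_in − C), so τ = V/Q = 40.421 s.
C(t) = C_in + (C₀ − C_in) e^(−t/τ). Set C = 0.951 and solve for t:
e^(−t/τ) = (C − C_in)/(C₀ − C_in) = (0.951 − 0.0574)/(3.78 − 0.0574) = 0.24005
t = −τ ln(…) = 40.421 × 1.4269 = 57.678 s.

57.7 s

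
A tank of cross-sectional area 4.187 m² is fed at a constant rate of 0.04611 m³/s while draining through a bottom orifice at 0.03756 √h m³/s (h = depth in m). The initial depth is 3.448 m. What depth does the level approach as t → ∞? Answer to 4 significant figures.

1.507 m

Level balance: A dh/dt = 0.04611 − 0.03756 √h. Setting dh/dt = 0:
Q_in = 0.03756 √h_ss ⇒ √h_ss = 0.04611/0.03756 = 1.22764.
h_ss = 1.22764² = 1.50709 m. (Since h₀ = 3.448 m > h_ss, the level will fall toward this value.)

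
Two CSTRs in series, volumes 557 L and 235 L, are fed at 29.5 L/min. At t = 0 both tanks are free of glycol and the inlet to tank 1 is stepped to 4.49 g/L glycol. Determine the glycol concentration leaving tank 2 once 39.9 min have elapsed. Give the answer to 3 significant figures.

Species balance on tank i: dCᵢ/dt = (Cᵢ₋₁ − Cᵢ)/τᵢ with τᵢ = Vᵢ/Q.
τ₁ = 557/29.5 = 18.881 min; τ₂ = 235/29.5 = 7.9661 min.
Tank 1: C₁ = C_in(1 − e^(−t/τ₁)). Tank 2 (τ₁ ≠ τ₂): C₂ = C_in[1 − (τ₁ e^(−t/τ₁) − τ₂ e^(−t/τ₂))/(τ₁ − τ₂)].
At t = 39.9: e^(−t/τ₁) = 0.12085, e^(−t/τ₂) = 0.0066794.
C₂ = 4.49·[1 − (18.881·0.12085 − 7.9661·0.0066794)/(10.915)] = 4.49·0.79582 = 3.5733 g/L.

3.57 g/L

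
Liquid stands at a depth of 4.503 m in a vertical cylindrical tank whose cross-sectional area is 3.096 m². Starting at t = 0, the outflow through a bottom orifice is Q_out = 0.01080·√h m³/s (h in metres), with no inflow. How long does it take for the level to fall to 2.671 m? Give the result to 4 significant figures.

279.6 s

With no inflow, A dh/dt = −0.01080 √h.
∫ h^(−1/2) dh = −(0.01080/A) ∫ dt, giving 2√h = 2√h₀ − (0.01080/A) t.
t = 2A(√h₀ − √h)/0.01080 = 2·3.096·(√4.503 − √2.671)/0.01080
  = 6.19200 × (2.12203 − 1.63432) / 0.01080 = 279.619 s.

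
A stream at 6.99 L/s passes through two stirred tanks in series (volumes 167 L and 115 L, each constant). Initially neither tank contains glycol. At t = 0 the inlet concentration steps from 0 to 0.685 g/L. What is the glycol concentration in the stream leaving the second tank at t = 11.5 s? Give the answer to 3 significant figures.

0.0786 g/L

Each tank obeys Vᵢ dCᵢ/dt = Q(Cᵢ₋₁ − Cᵢ), so τᵢ = Vᵢ/Q.
τ₁ = 167/6.99 = 23.891 s; τ₂ = 115/6.99 = 16.452 s.
Solving the cascade with C₁(0)=C₂(0)=0 gives C₂(t) = C_in[1 − (τ₁ e^(−t/τ₁) − τ₂ e^(−t/τ₂))/(τ₁ − τ₂)].
At t = 11.5: e^(−t/τ₁) = 0.61795, e^(−t/τ₂) = 0.49708.
C₂ = 0.685·[1 − (23.891·0.61795 − 16.452·0.49708)/(7.4392)] = 0.685·0.11475 = 0.078600 g/L.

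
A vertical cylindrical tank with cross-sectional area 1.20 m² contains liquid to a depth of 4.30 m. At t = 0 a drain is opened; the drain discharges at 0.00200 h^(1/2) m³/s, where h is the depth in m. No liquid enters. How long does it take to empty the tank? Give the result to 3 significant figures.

With no inflow, A dh/dt = −0.00200 √h.
This is separable: 2 d(√h)/dt = −0.00200/A, so √h = √h₀ − (0.00200/(2A)) t.
Tank is empty when √h = 0: t_empty = 2A√h₀/0.00200.
t_empty = 2·1.20·√4.30/0.00200 = 2.4000·2.0736/0.00200 = 2488.4 s.

2490 s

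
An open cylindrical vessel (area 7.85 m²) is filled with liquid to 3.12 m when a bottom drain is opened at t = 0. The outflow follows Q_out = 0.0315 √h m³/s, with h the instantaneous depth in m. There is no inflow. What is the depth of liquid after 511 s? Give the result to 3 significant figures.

With no inflow, A dh/dt = −0.0315 √h.
This is separable: 2 d(√h)/dt = −0.0315/A, so √h = √h₀ − (0.0315/(2A)) t.
√h = √3.12 − 0.0315·511/(2·7.85) = 1.7664 − 1.0253 = 0.74110.
h = 0.74110² = 0.54923 m.

0.549 m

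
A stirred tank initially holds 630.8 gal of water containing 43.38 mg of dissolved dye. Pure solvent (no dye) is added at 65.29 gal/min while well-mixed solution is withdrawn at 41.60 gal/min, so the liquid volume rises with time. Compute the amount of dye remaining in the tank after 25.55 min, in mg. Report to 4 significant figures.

13.31 mg

Total volume: dV/dt = Q_in − Q_out = 23.6900 gal/min, so V(t) = 630.8 + 23.6900 t and V(25.55) = 1236.08 gal.
No dye enters, so dm/dt = −Q_out · (m/V).
Separate: dm/m = −Q_out dt/V(t) ⇒ ln(m/m₀) = −(Q_out/(Q_in−Q_out)) ln(V/V₀).
m = m₀ (V₀/V)^(Q_out/(Q_in−Q_out)) = 43.38 × (630.8/1236.08)^(1.75602) = 13.3126 mg.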